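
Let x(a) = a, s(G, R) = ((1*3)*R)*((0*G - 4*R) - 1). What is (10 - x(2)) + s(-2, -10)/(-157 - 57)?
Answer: 1441/107 ≈ 13.467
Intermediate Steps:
s(G, R) = 3*R*(-1 - 4*R) (s(G, R) = (3*R)*((0 - 4*R) - 1) = (3*R)*(-4*R - 1) = (3*R)*(-1 - 4*R) = 3*R*(-1 - 4*R))
(10 - x(2)) + s(-2, -10)/(-157 - 57) = (10 - 1*2) + (-3*(-10)*(1 + 4*(-10)))/(-157 - 57) = (10 - 2) - 3*(-10)*(1 - 40)/(-214) = 8 - 3*(-10)*(-39)*(-1/214) = 8 - 1170*(-1/214) = 8 + 585/107 = 1441/107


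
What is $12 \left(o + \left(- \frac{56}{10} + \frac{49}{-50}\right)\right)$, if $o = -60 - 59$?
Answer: $- \frac{37674}{25} \approx -1507.0$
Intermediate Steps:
$o = -119$
$12 \left(o + \left(- \frac{56}{10} + \frac{49}{-50}\right)\right) = 12 \left(-119 + \left(- \frac{56}{10} + \frac{49}{-50}\right)\right) = 12 \left(-119 + \left(\left(-56\right) \frac{1}{10} + 49 \left(- \frac{1}{50}\right)\right)\right) = 12 \left(-119 - \frac{329}{50}\right) = 12 \left(- \frac{6279}{50}\right) = - \frac{37674}{25}$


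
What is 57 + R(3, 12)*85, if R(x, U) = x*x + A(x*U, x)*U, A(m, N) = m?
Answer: 37542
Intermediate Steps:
R(x, U) = x² + x*U² (R(x, U) = x*x + (x*U)*U = x² + (U*x)*U = x² + x*U²)
57 + R(3, 12)*85 = 57 + (3*(3 + 12²))*85 = 57 + (3*(3 + 144))*85 = 57 + (3*147)*85 = 57 + 441*85 = 57 + 37485 = 37542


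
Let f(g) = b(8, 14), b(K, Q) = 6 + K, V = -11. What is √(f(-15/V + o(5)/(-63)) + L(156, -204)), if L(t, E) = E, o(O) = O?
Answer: I*√190 ≈ 13.784*I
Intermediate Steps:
f(g) = 14 (f(g) = 6 + 8 = 14)
√(f(-15/V + o(5)/(-63)) + L(156, -204)) = √(14 - 204) = √(-190) = I*√190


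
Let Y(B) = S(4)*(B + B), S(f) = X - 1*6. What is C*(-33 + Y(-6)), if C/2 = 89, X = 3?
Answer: 534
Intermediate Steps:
C = 178 (C = 2*89 = 178)
S(f) = -3 (S(f) = 3 - 1*6 = 3 - 6 = -3)
Y(B) = -6*B (Y(B) = -3*(B + B) = -6*B)
C*(-33 + Y(-6)) = 178*(-33 - 6*(-6)) = 178*(-33 + 36) = 178*3 = 534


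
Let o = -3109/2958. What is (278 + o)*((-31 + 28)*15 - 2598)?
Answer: -721728415/986 ≈ -7.3198e+5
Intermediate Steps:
o = -3109/2958 (o = -3109*1/2958 = -3109/2958 ≈ -1.0510)
(278 + o)*((-31 + 28)*15 - 2598) = (278 - 3109/2958)*((-31 + 28)*15 - 2598) = 819215*(-3*15 - 2598)/2958 = 819215*(-45 - 2598)/2958 = (819215/2958)*(-2643) = -721728415/986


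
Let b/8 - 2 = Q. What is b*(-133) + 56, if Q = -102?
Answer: 106456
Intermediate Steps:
b = -800 (b = 16 + 8*(-102) = 16 - 816 = -800)
b*(-133) + 56 = -800*(-133) + 56 = 106400 + 56 = 106456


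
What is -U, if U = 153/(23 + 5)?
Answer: -153/28 ≈ -5.4643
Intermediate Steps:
U = 153/28 ≈ 5.4643
-U = -1*153/28 = -153/28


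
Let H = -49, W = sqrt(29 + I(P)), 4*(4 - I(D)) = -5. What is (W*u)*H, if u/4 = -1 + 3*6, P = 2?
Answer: -1666*sqrt(137) ≈ -19500.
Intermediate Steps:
I(D) = 21/4 (I(D) = 4 - 1/4*(-5) = 4 + 5/4 = 21/4)
W = sqrt(137)/2 (W = sqrt(29 + 21/4) = sqrt(137/4) = sqrt(137)/2 ≈ 5.8523)
u = 68 (u = 4*(-1 + 3*6) = 4*(-1 + 18) = 4*17 = 68)
(W*u)*H = ((sqrt(137)/2)*68)*(-49) = (34*sqrt(137))*(-49) = -1666*sqrt(137)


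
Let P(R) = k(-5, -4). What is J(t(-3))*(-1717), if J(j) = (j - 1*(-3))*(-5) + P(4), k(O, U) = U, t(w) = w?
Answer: 6868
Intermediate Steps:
P(R) = -4
J(j) = -19 - 5*j (J(j) = (j - 1*(-3))*(-5) - 4 = (j + 3)*(-5) - 4 = (3 + j)*(-5) - 4 = (-15 - 5*j) - 4 = -19 - 5*j)
J(t(-3))*(-1717) = (-19 - 5*(-3))*(-1717) = (-19 + 15)*(-1717) = -4*(-1717) = 6868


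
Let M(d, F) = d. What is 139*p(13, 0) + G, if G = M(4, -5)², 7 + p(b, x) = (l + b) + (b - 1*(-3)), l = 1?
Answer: 3213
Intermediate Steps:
p(b, x) = -3 + 2*b (p(b, x) = -7 + ((1 + b) + (b - 1*(-3))) = -7 + ((1 + b) + (b + 3)) = -7 + ((1 + b) + (3 + b)) = -7 + (4 + 2*b) = -3 + 2*b)
G = 16 (G = 4² = 16)
139*p(13, 0) + G = 139*(-3 + 2*13) + 16 = 139*(-3 + 26) + 16 = 139*23 + 16 = 3197 + 16 = 3213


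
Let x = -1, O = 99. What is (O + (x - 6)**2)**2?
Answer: 21904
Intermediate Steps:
(O + (x - 6)**2)**2 = (99 + (-1 - 6)**2)**2 = (99 + (-7)**2)**2 = (99 + 49)**2 = 148**2 = 21904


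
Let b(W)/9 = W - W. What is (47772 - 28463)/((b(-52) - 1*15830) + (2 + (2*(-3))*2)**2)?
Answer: -19309/15730 ≈ -1.2275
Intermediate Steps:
b(W) = 0 (b(W) = 9*(W - W) = 9*0 = 0)
(47772 - 28463)/((b(-52) - 1*15830) + (2 + (2*(-3))*2)**2) = (47772 - 28463)/((0 - 1*15830) + (2 + (2*(-3))*2)**2) = 19309/((0 - 15830) + (2 - 6*2)**2) = 19309/(-15830 + (2 - 12)**2) = 19309/(-15830 + (-10)**2) = 19309/(-15830 + 100) = 19309/(-15730) = 19309*(-1/15730) = -19309/15730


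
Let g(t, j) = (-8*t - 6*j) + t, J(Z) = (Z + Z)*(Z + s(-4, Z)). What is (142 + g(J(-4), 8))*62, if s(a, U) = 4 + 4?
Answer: 19716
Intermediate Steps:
s(a, U) = 8
J(Z) = 2*Z*(8 + Z) (J(Z) = (Z + Z)*(Z + 8) = (2*Z)*(8 + Z) = 2*Z*(8 + Z))
g(t, j) = -7*t - 6*j
(142 + g(J(-4), 8))*62 = (142 + (-14*(-4)*(8 - 4) - 6*8))*62 = (142 + (-14*(-4)*4 - 48))*62 = (142 + (-7*(-32) - 48))*62 = (142 + (224 - 48))*62 = (142 + 176)*62 = 318*62 = 19716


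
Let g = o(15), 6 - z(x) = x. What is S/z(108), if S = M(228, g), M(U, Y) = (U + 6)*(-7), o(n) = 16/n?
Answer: 273/17 ≈ 16.059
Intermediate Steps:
z(x) = 6 - x
g = 16/15 ≈ 1.0667
M(U, Y) = -42 - 7*U (M(U, Y) = (6 + U)*(-7) = -42 - 7*U)
S = -1638 (S = -42 - 7*228 = -42 - 1596 = -1638)
S/z(108) = -1638/(6 - 1*108) = -1638/(6 - 108) = -1638/(-102) = -1638*(-1/102) = 273/17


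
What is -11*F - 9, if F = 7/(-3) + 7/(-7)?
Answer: 83/3 ≈ 27.667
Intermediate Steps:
F = -10/3 (F = 7*(-1/3) + 7*(-1/7) = -7/3 - 1 = -10/3 ≈ -3.3333)
-11*F - 9 = -11*(-10/3) - 9 = 110/3 - 9 = 83/3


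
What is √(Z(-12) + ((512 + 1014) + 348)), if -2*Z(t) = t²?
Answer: √1802 ≈ 42.450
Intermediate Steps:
Z(t) = -t²/2
√(Z(-12) + ((512 + 1014) + 348)) = √(-½*(-12)² + ((512 + 1014) + 348)) = √(-½*144 + (1526 + 348)) = √(-72 + 1874) = √1802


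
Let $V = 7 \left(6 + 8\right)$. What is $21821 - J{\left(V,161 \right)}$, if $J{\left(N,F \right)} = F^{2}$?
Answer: $-4100$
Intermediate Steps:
$V = 98$ ($V = 7 \cdot 14 = 98$)
$21821 - J{\left(V,161 \right)} = 21821 - 161^{2} = 21821 - 25921 = -4100$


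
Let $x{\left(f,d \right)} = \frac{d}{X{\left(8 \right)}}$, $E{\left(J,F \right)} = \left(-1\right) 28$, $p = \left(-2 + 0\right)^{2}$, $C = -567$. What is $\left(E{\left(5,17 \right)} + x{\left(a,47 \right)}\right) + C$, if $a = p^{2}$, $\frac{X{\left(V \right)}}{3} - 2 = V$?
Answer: $- \frac{17803}{30} \approx -593.43$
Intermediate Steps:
$X{\left(V \right)} = 6 + 3 V$
$p = 4$ ($p = \left(-2\right)^{2} = 4$)
$E{\left(J,F \right)} = -28$
$a = 16$ ($a = 4^{2} = 16$)
$x{\left(f,d \right)} = \frac{d}{30}$ ($x{\left(f,d \right)} = \frac{d}{6 + 3 \cdot 8} = \frac{d}{6 + 24} = \frac{d}{30}$)
$\left(E{\left(5,17 \right)} + x{\left(a,47 \right)}\right) + C = \left(-28 + \frac{1}{30} \cdot 47\right) - 567 = \left(-28 + \frac{47}{30}\right) - 567 = - \frac{793}{30} - 567 = - \frac{17803}{30}$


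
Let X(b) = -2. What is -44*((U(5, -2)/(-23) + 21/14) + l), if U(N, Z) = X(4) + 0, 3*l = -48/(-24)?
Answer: -6842/69 ≈ -99.159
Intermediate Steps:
l = ⅔ (l = (-48/(-24))/3 = (-48*(-1/24))/3 = (⅓)*2 = ⅔ ≈ 0.66667)
U(N, Z) = -2 (U(N, Z) = -2 + 0 = -2)
-44*((U(5, -2)/(-23) + 21/14) + l) = -44*((-2/(-23) + 21/14) + ⅔) = -44*((-2*(-1/23) + 21*(1/14)) + ⅔) = -44*((2/23 + 3/2) + ⅔) = -44*(73/46 + ⅔) = -44*311/138 = -6842/69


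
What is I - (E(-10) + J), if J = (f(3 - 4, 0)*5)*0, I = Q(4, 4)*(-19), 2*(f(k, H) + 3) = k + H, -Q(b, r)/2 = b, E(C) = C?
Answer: 162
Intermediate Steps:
Q(b, r) = -2*b
f(k, H) = -3 + H/2 + k/2 (f(k, H) = -3 + (k + H)/2 = -3 + (H + k)/2 = -3 + (H/2 + k/2) = -3 + H/2 + k/2)
I = 152 (I = -2*4*(-19) = -8*(-19) = 152)
J = 0 (J = ((-3 + (½)*0 + (3 - 4)/2)*5)*0 = ((-3 + 0 + (½)*(-1))*5)*0 = ((-3 + 0 - ½)*5)*0 = -7/2*5*0 = -35/2*0 = 0)
I - (E(-10) + J) = 152 - (-10 + 0) = 152 - 1*(-10) = 152 + 10 = 162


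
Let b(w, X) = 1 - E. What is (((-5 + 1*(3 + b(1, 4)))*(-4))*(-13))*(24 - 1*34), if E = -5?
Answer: -2080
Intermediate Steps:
b(w, X) = 6 (b(w, X) = 1 - 1*(-5) = 1 + 5 = 6)
(((-5 + 1*(3 + b(1, 4)))*(-4))*(-13))*(24 - 1*34) = (((-5 + 1*(3 + 6))*(-4))*(-13))*(24 - 1*34) = (((-5 + 1*9)*(-4))*(-13))*(24 - 34) = (((-5 + 9)*(-4))*(-13))*(-10) = ((4*(-4))*(-13))*(-10) = -16*(-13)*(-10) = 208*(-10) = -2080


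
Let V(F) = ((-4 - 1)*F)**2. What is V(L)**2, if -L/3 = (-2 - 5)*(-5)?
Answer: 75969140625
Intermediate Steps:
L = -105 (L = -3*(-2 - 5)*(-5) = -(-21)*(-5) = -3*35 = -105)
V(F) = 25*F**2 (V(F) = (-5*F)**2 = 25*F**2)
V(L)**2 = (25*(-105)**2)**2 = (25*11025)**2 = 275625**2 = 75969140625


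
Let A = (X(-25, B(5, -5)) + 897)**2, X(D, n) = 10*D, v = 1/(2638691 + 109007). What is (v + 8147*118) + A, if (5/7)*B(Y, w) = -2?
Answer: 3791699593591/2747698 ≈ 1.3800e+6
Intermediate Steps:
v = 1/2747698 ≈ 3.6394e-7
B(Y, w) = -14/5 (B(Y, w) = (7/5)*(-2) = -14/5)
A = 418609 (A = (10*(-25) + 897)**2 = (-250 + 897)**2 = 647**2 = 418609)
(v + 8147*118) + A = (1/2747698 + 8147*118) + 418609 = (1/2747698 + 961346) + 418609 = 2641488481509/2747698 + 418609 = 3791699593591/2747698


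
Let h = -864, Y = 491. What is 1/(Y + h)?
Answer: -1/373 ≈ -0.0026810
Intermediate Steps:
1/(Y + h) = 1/(491 - 864) = 1/(-373) = -1/373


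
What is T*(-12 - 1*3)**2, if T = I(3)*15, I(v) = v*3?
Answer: 30375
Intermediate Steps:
I(v) = 3*v
T = 135 (T = (3*3)*15 = 9*15 = 135)
T*(-12 - 1*3)**2 = 135*(-12 - 1*3)**2 = 135*(-12 - 3)**2 = 135*(-15)**2 = 135*225 = 30375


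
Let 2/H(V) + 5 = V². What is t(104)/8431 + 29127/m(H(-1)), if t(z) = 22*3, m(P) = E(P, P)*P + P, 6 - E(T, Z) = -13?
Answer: -245569077/84310 ≈ -2912.7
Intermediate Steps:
H(V) = 2/(-5 + V²)
E(T, Z) = 19 (E(T, Z) = 6 - 1*(-13) = 6 + 13 = 19)
m(P) = 20*P (m(P) = 19*P + P = 20*P)
t(z) = 66
t(104)/8431 + 29127/m(H(-1)) = 66/8431 + 29127/((20*(2/(-5 + (-1)²)))) = 66*(1/8431) + 29127/((20*(2/(-5 + 1)))) = 66/8431 + 29127/((20*(2/(-4)))) = 66/8431 + 29127/((20*(2*(-¼)))) = 66/8431 + 29127/((20*(-½))) = 66/8431 + 29127/(-10) = 66/8431 + 29127*(-⅒) = 66/8431 - 29127/10 = -245569077/84310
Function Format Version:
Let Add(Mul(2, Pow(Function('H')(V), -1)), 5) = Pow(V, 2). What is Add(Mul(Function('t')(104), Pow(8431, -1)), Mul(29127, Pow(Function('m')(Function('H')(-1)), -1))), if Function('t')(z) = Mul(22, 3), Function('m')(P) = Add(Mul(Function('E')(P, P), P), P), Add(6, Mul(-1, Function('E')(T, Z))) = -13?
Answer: Rational(-245569077, 84310) ≈ -2912.7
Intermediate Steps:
Function('H')(V) = Mul(2, Pow(Add(-5, Pow(V, 2)), -1))
Function('E')(T, Z) = 19 (Function('E')(T, Z) = Add(6, Mul(-1, -13)) = Add(6, 13) = 19)
Function('m')(P) = Mul(20, P) (Function('m')(P) = Add(Mul(19, P), P) = Mul(20, P))
Function('t')(z) = 66
Add(Mul(Function('t')(104), Pow(8431, -1)), Mul(29127, Pow(Function('m')(Function('H')(-1)), -1))) = Add(Mul(66, Pow(8431, -1)), Mul(29127, Pow(Mul(20, Mul(2, Pow(Add(-5, Pow(-1, 2)), -1))), -1))) = Add(Mul(66, Rational(1, 8431)), Mul(29127, Pow(Mul(20, Mul(2, Pow(Add(-5, 1), -1))), -1))) = Add(Rational(66, 8431), Mul(29127, Pow(Mul(20, Mul(2, Pow(-4, -1))), -1))) = Add(Rational(66, 8431), Mul(29127, Pow(Mul(20, Mul(2, Rational(-1, 4))), -1))) = Add(Rational(66, 8431), Mul(29127, Pow(Mul(20, Rational(-1, 2)), -1))) = Add(Rational(66, 8431), Mul(29127, Pow(-10, -1))) = Add(Rational(66, 8431), Mul(29127, Rational(-1, 10))) = Add(Rational(66, 8431), Rational(-29127, 10)) = Rational(-245569077, 84310)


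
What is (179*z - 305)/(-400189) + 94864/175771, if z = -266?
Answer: 46386299845/70341620719 ≈ 0.65944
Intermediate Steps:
(179*z - 305)/(-400189) + 94864/175771 = (179*(-266) - 305)/(-400189) + 94864/175771 = (-47614 - 305)*(-1/400189) + 94864*(1/175771) = -47919*(-1/400189) + 94864/175771 = 47919/400189 + 94864/175771 = 46386299845/70341620719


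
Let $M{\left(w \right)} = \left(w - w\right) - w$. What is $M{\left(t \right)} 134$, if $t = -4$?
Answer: $536$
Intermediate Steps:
$M{\left(w \right)} = - w$ ($M{\left(w \right)} = 0 - w = - w$)
$M{\left(t \right)} 134 = \left(-1\right) \left(-4\right) 134 = 4 \cdot 134 = 536$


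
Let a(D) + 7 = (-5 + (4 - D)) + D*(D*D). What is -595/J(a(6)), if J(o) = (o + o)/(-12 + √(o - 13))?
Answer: 1785/101 - 1785*√21/404 ≈ -2.5740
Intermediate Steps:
a(D) = -8 + D³ - D (a(D) = -7 + ((-5 + (4 - D)) + D*(D*D)) = -7 + ((-1 - D) + D*D²) = -7 + ((-1 - D) + D³) = -7 + (-1 + D³ - D) = -8 + D³ - D)
J(o) = 2*o/(-12 + √(-13 + o)) (J(o) = (2*o)/(-12 + √(-13 + o)) = 2*o/(-12 + √(-13 + o)))
-595/J(a(6)) = -595*(-12 + √(-13 + (-8 + 6³ - 1*6)))/(2*(-8 + 6³ - 1*6)) = -595*(-12 + √(-13 + (-8 + 216 - 6)))/(2*(-8 + 216 - 6)) = -(-1785/101 + 595*√(-13 + 202)/404) = -(-1785/101 + 1785*√21/404) = -595*(-3/101 + 3*√21/404) = 1785/101 - 1785*√21/404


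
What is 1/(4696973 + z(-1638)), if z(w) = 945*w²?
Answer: 1/2540173553 ≈ 3.9367e-10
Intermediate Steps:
1/(4696973 + z(-1638)) = 1/(4696973 + 945*(-1638)²) = 1/(4696973 + 945*2683044) = 1/(4696973 + 2535476580) = 1/2540173553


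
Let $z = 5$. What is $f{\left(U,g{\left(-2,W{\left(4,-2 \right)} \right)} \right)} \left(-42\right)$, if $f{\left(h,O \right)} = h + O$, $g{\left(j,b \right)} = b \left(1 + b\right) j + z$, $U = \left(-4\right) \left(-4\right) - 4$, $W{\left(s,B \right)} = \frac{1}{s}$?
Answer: $- \frac{2751}{4} \approx -687.75$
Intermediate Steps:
$U = 12$ ($U = 16 - 4 = 12$)
$g{\left(j,b \right)} = 5 + b j \left(1 + b\right)$ ($g{\left(j,b \right)} = b \left(1 + b\right) j + 5 = b j \left(1 + b\right) + 5 = 5 + b j \left(1 + b\right)$)
$f{\left(h,O \right)} = O + h$
$f{\left(U,g{\left(-2,W{\left(4,-2 \right)} \right)} \right)} \left(-42\right) = \left(\left(5 + \frac{1}{4} \left(-2\right) - 2 \left(\frac{1}{4}\right)^{2}\right) + 12\right) \left(-42\right) = \left(\left(5 + \frac{1}{4} \left(-2\right) - \frac{2}{16}\right) + 12\right) \left(-42\right) = \left(\left(5 - \frac{1}{2} - \frac{1}{8}\right) + 12\right) \left(-42\right) = \left(\frac{35}{8} + 12\right) \left(-42\right) = \frac{131}{8} \left(-42\right) = - \frac{2751}{4}$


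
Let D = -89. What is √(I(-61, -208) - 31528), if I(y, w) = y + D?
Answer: I*√31678 ≈ 177.98*I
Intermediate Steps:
I(y, w) = -89 + y (I(y, w) = y - 89 = -89 + y)
√(I(-61, -208) - 31528) = √((-89 - 61) - 31528) = √(-150 - 31528) = √(-31678) = I*√31678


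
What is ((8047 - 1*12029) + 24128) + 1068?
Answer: 21214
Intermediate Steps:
((8047 - 1*12029) + 24128) + 1068 = ((8047 - 12029) + 24128) + 1068 = (-3982 + 24128) + 1068 = 20146 + 1068 = 21214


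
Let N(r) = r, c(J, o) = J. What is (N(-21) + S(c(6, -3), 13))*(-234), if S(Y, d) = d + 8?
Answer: 0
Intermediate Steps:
S(Y, d) = 8 + d
(N(-21) + S(c(6, -3), 13))*(-234) = (-21 + (8 + 13))*(-234) = (-21 + 21)*(-234) = 0*(-234) = 0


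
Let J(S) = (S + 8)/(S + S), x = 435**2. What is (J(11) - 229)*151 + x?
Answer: 3405081/22 ≈ 1.5478e+5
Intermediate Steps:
x = 189225
J(S) = (8 + S)/(2*S) (J(S) = (8 + S)/((2*S)) = (8 + S)*(1/(2*S)) = (8 + S)/(2*S))
(J(11) - 229)*151 + x = ((1/2)*(8 + 11)/11 - 229)*151 + 189225 = ((1/2)*(1/11)*19 - 229)*151 + 189225 = (19/22 - 229)*151 + 189225 = -5019/22*151 + 189225 = -757869/22 + 189225 = 3405081/22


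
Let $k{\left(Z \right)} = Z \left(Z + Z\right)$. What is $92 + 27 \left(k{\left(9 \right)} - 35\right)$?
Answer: $3521$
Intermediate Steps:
$k{\left(Z \right)} = 2 Z^{2}$ ($k{\left(Z \right)} = Z 2 Z = 2 Z^{2}$)
$92 + 27 \left(k{\left(9 \right)} - 35\right) = 92 + 27 \left(2 \cdot 9^{2} - 35\right) = 92 + 27 \left(2 \cdot 81 - 35\right) = 92 + 27 \left(162 - 35\right) = 92 + 27 \cdot 127 = 92 + 3429 = 3521$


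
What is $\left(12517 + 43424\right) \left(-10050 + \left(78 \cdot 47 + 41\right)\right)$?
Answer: $-354833763$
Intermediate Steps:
$\left(12517 + 43424\right) \left(-10050 + \left(78 \cdot 47 + 41\right)\right) = 55941 \left(-10050 + \left(3666 + 41\right)\right) = 55941 \left(-10050 + 3707\right) = 55941 \left(-6343\right) = -354833763$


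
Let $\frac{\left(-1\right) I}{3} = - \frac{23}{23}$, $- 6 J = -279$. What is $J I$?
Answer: $\frac{279}{2} \approx 139.5$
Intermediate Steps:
$J = \frac{93}{2}$ ($J = \left(- \frac{1}{6}\right) \left(-279\right) = \frac{93}{2} \approx 46.5$)
$I = 3$ ($I = - 3 \left(- \frac{23}{23}\right) = - 3 \left(\left(-23\right) \frac{1}{23}\right) = \left(-3\right) \left(-1\right) = 3$)
$J I = \frac{93}{2} \cdot 3 = \frac{279}{2}$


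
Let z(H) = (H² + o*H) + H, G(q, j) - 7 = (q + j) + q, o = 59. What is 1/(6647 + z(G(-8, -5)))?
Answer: 1/6003 ≈ 0.00016658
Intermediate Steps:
G(q, j) = 7 + j + 2*q (G(q, j) = 7 + ((q + j) + q) = 7 + ((j + q) + q) = 7 + (j + 2*q) = 7 + j + 2*q)
z(H) = H² + 60*H (z(H) = (H² + 59*H) + H = H² + 60*H)
1/(6647 + z(G(-8, -5))) = 1/(6647 + (7 - 5 + 2*(-8))*(60 + (7 - 5 + 2*(-8)))) = 1/(6647 + (7 - 5 - 16)*(60 + (7 - 5 - 16))) = 1/(6647 - 14*(60 - 14)) = 1/(6647 - 14*46) = 1/(6647 - 644) = 1/6003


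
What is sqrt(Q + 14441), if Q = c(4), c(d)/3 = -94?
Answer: sqrt(14159) ≈ 118.99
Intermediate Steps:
c(d) = -282 (c(d) = 3*(-94) = -282)
Q = -282
sqrt(Q + 14441) = sqrt(-282 + 14441) = sqrt(14159)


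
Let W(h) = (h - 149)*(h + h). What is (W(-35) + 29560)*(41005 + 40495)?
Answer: 3458860000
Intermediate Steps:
W(h) = 2*h*(-149 + h) (W(h) = (-149 + h)*(2*h) = 2*h*(-149 + h))
(W(-35) + 29560)*(41005 + 40495) = (2*(-35)*(-149 - 35) + 29560)*(41005 + 40495) = (2*(-35)*(-184) + 29560)*81500 = (12880 + 29560)*81500 = 42440*81500 = 3458860000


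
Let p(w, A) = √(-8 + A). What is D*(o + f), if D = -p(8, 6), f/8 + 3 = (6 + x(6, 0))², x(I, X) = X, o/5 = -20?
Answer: -164*I*√2 ≈ -231.93*I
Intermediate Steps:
o = -100 (o = 5*(-20) = -100)
f = 264 (f = -24 + 8*(6 + 0)² = -24 + 8*6² = -24 + 8*36 = -24 + 288 = 264)
D = -I*√2 (D = -√(-8 + 6) = -√(-2) = -I*√2 ≈ -1.4142*I)
D*(o + f) = (-I*√2)*(-100 + 264) = -I*√2*164 = -164*I*√2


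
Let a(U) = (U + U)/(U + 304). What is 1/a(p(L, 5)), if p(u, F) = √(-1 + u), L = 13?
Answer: ½ + 76*√3/3 ≈ 44.379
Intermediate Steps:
a(U) = 2*U/(304 + U) (a(U) = (2*U)/(304 + U) = 2*U/(304 + U))
1/a(p(L, 5)) = 1/(2*√(-1 + 13)/(304 + √(-1 + 13))) = 1/(2*√12/(304 + √12)) = 1/(2*(2*√3)/(304 + 2*√3)) = 1/(4*√3/(304 + 2*√3)) = √3*(304 + 2*√3)/12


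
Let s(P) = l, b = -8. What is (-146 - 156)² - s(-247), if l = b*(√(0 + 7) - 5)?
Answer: 91164 + 8*√7 ≈ 91185.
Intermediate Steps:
l = 40 - 8*√7 (l = -8*(√(0 + 7) - 5) = -8*(√7 - 5) = -8*(-5 + √7) = 40 - 8*√7 ≈ 18.834)
s(P) = 40 - 8*√7
(-146 - 156)² - s(-247) = (-146 - 156)² - (40 - 8*√7) = (-302)² + (-40 + 8*√7) = 91204 + (-40 + 8*√7) = 91164 + 8*√7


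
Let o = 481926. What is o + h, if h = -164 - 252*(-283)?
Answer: 553078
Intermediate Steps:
h = 71152 (h = -164 + 71316 = 71152)
o + h = 481926 + 71152 = 553078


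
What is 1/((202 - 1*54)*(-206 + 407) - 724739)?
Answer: -1/694991 ≈ -1.4389e-6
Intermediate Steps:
1/((202 - 1*54)*(-206 + 407) - 724739) = 1/((202 - 54)*201 - 724739) = 1/(148*201 - 724739) = 1/(29748 - 724739) = 1/(-694991) = -1/694991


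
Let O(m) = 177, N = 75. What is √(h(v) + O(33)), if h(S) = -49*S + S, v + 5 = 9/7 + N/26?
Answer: √1795521/91 ≈ 14.725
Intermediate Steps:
v = -151/182 (v = -5 + (9/7 + 75/26) = -5 + 759/182 = -151/182 ≈ -0.82967)
h(S) = -48*S
√(h(v) + O(33)) = √(-48*(-151/182) + 177) = √(3624/91 + 177) = √(19731/91) = √1795521/91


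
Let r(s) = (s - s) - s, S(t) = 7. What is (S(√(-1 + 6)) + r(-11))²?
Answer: 324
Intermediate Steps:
r(s) = -s (r(s) = 0 - s = -s)
(S(√(-1 + 6)) + r(-11))² = (7 - 1*(-11))² = (7 + 11)² = 18² = 324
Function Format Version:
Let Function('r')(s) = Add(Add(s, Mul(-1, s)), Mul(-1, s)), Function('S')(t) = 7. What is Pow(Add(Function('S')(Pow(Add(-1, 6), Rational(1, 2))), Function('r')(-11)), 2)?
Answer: 324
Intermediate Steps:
Function('r')(s) = Mul(-1, s) (Function('r')(s) = Add(0, Mul(-1, s)) = Mul(-1, s))
Pow(Add(Function('S')(Pow(Add(-1, 6), Rational(1, 2))), Function('r')(-11)), 2) = Pow(Add(7, Mul(-1, -11)), 2) = Pow(Add(7, 11), 2) = Pow(18, 2) = 324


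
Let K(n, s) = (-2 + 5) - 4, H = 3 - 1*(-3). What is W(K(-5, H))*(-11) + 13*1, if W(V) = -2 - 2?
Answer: 57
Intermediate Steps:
H = 6 (H = 3 + 3 = 6)
K(n, s) = -1 (K(n, s) = 3 - 4 = -1)
W(V) = -4
W(K(-5, H))*(-11) + 13*1 = -4*(-11) + 13*1 = 44 + 13 = 57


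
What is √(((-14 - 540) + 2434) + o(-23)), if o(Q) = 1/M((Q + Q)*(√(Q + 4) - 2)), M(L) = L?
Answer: √(1880 + 1/(46*(2 - I*√19))) ≈ 43.359 + 0.e-5*I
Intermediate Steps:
o(Q) = 1/(2*Q*(-2 + √(4 + Q))) (o(Q) = 1/((Q + Q)*(√(Q + 4) - 2)) = 1/((2*Q)*(√(4 + Q) - 2)) = 1/((2*Q)*(-2 + √(4 + Q))) = 1/(2*Q*(-2 + √(4 + Q))))
√(((-14 - 540) + 2434) + o(-23)) = √(((-14 - 540) + 2434) + (½)/(-23*(-2 + √(4 - 23)))) = √((-554 + 2434) + (½)*(-1/23)/(-2 + √(-19))) = √(1880 + (½)*(-1/23)/(-2 + I*√19)) = √(1880 - 1/(46*(-2 + I*√19)))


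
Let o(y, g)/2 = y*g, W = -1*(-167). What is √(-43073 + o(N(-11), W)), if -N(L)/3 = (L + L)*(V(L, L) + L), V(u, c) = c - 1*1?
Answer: I*√550085 ≈ 741.68*I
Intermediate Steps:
V(u, c) = -1 + c (V(u, c) = c - 1 = -1 + c)
W = 167
N(L) = -6*L*(-1 + 2*L) (N(L) = -3*(L + L)*((-1 + L) + L) = -3*2*L*(-1 + 2*L) = -6*L*(-1 + 2*L))
o(y, g) = 2*g*y (o(y, g) = 2*(y*g) = 2*(g*y) = 2*g*y)
√(-43073 + o(N(-11), W)) = √(-43073 + 2*167*(6*(-11)*(1 - 2*(-11)))) = √(-43073 + 2*167*(6*(-11)*(1 + 22))) = √(-43073 + 2*167*(6*(-11)*23)) = √(-43073 + 2*167*(-1518)) = √(-43073 - 507012) = √(-550085) = I*√550085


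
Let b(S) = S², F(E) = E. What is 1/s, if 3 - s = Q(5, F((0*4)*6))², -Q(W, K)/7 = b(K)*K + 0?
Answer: ⅓ ≈ 0.33333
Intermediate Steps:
Q(W, K) = -7*K³ (Q(W, K) = -7*(K²*K + 0) = -7*(K³ + 0) = -7*K³)
s = 3 (s = 3 - (-7*((0*4)*6)³)² = 3 - (-7*(0*6)³)² = 3 - (-7*0³)² = 3 - (-7*0)² = 3 - 1*0² = 3 - 1*0 = 3 + 0 = 3)
1/s = 1/3 = ⅓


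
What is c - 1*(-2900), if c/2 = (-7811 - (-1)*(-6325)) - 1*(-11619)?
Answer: -2134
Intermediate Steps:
c = -5034 (c = 2*((-7811 - (-1)*(-6325)) - 1*(-11619)) = 2*((-7811 - 1*6325) + 11619) = 2*((-7811 - 6325) + 11619) = 2*(-14136 + 11619) = 2*(-2517) = -5034)
c - 1*(-2900) = -5034 - 1*(-2900) = -5034 + 2900 = -2134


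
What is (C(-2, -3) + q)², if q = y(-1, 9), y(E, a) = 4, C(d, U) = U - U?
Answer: 16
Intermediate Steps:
C(d, U) = 0
q = 4
(C(-2, -3) + q)² = (0 + 4)² = 4² = 16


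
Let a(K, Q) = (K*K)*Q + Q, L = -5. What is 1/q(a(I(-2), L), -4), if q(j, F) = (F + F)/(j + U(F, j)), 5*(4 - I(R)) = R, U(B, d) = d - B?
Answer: 499/20 ≈ 24.950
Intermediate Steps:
I(R) = 4 - R/5
a(K, Q) = Q + Q*K² (a(K, Q) = K²*Q + Q = Q*K² + Q = Q + Q*K²)
q(j, F) = 2*F/(-F + 2*j) (q(j, F) = (F + F)/(j + (j - F)) = (2*F)/(-F + 2*j) = 2*F/(-F + 2*j))
1/q(a(I(-2), L), -4) = 1/(2*(-4)/(-1*(-4) + 2*(-5*(1 + (4 - ⅕*(-2))²)))) = 1/(2*(-4)/(4 + 2*(-5*(1 + (4 + ⅖)²)))) = 1/(2*(-4)/(4 + 2*(-5*(1 + (22/5)²)))) = 1/(2*(-4)/(4 + 2*(-5*(1 + 484/25)))) = 1/(2*(-4)/(4 + 2*(-5*509/25))) = 1/(2*(-4)/(4 + 2*(-509/5))) = 1/(2*(-4)/(4 - 1018/5)) = 1/(2*(-4)/(-998/5)) = 1/(2*(-4)*(-5/998)) = 1/(20/499) = 499/20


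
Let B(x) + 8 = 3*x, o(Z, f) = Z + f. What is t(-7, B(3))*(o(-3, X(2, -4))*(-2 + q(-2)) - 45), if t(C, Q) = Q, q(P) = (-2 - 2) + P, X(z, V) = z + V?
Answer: -5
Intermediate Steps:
X(z, V) = V + z
B(x) = -8 + 3*x
q(P) = -4 + P
t(-7, B(3))*(o(-3, X(2, -4))*(-2 + q(-2)) - 45) = (-8 + 3*3)*((-3 + (-4 + 2))*(-2 + (-4 - 2)) - 45) = (-8 + 9)*((-3 - 2)*(-2 - 6) - 45) = 1*(-5*(-8) - 45) = 1*(40 - 45) = 1*(-5) = -5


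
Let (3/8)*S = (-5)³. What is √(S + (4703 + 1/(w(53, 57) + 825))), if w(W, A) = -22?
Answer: √25358410770/2409 ≈ 66.104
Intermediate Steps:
S = -1000/3 (S = (8/3)*(-5)³ = (8/3)*(-125) = -1000/3 ≈ -333.33)
√(S + (4703 + 1/(w(53, 57) + 825))) = √(-1000/3 + (4703 + 1/(-22 + 825))) = √(-1000/3 + (4703 + 1/803)) = √(-1000/3 + 3776510/803) = √(10526530/2409) = √25358410770/2409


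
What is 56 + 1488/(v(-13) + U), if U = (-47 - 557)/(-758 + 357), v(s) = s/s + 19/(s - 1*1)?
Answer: 8714888/6451 ≈ 1350.9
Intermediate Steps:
v(s) = 1 + 19/(-1 + s) (v(s) = 1 + 19/(s - 1) = 1 + 19/(-1 + s))
U = 604/401 (U = -604/(-401) = -604*(-1/401) = 604/401 ≈ 1.5062)
56 + 1488/(v(-13) + U) = 56 + 1488/((18 - 13)/(-1 - 13) + 604/401) = 56 + 1488/(5/(-14) + 604/401) = 56 + 1488/(-1/14*5 + 604/401) = 56 + 1488/(-5/14 + 604/401) = 56 + 1488/(6451/5614) = 56 + (5614/6451)*1488 = 56 + 8353632/6451 = 8714888/6451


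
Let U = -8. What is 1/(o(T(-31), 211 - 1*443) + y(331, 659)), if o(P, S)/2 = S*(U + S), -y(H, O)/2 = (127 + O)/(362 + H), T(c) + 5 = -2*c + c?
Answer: 231/25723636 ≈ 8.9801e-6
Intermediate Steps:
T(c) = -5 - c (T(c) = -5 + (-2*c + c) = -5 - c)
y(H, O) = -2*(127 + O)/(362 + H)
o(P, S) = 2*S*(-8 + S) (o(P, S) = 2*(S*(-8 + S)) = 2*S*(-8 + S))
1/(o(T(-31), 211 - 1*443) + y(331, 659)) = 1/(2*(211 - 1*443)*(-8 + (211 - 1*443)) + 2*(-127 - 1*659)/(362 + 331)) = 1/(2*(211 - 443)*(-8 + (211 - 443)) + 2*(-127 - 659)/693) = 1/(2*(-232)*(-8 - 232) + 2*(1/693)*(-786)) = 1/(2*(-232)*(-240) - 524/231) = 1/(111360 - 524/231) = 1/(25723636/231) = 231/25723636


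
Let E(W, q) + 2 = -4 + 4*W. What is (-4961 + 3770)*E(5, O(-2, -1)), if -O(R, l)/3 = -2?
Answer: -16674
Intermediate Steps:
O(R, l) = 6 (O(R, l) = -3*(-2) = 6)
E(W, q) = -6 + 4*W (E(W, q) = -2 + (-4 + 4*W) = -6 + 4*W)
(-4961 + 3770)*E(5, O(-2, -1)) = (-4961 + 3770)*(-6 + 4*5) = -1191*(-6 + 20) = -1191*14 = -16674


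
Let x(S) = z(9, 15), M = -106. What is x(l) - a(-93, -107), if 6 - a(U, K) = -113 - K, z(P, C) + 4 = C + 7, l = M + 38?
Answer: 6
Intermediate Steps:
l = -68 (l = -106 + 38 = -68)
z(P, C) = 3 + C (z(P, C) = -4 + (C + 7) = -4 + (7 + C) = 3 + C)
x(S) = 18 (x(S) = 3 + 15 = 18)
a(U, K) = 119 + K (a(U, K) = 6 - (-113 - K) = 6 + (113 + K) = 119 + K)
x(l) - a(-93, -107) = 18 - (119 - 107) = 18 - 1*12 = 18 - 12 = 6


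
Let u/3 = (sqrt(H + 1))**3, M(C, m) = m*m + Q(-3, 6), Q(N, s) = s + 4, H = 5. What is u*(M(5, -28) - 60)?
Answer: 13212*sqrt(6) ≈ 32363.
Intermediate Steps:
Q(N, s) = 4 + s
M(C, m) = 10 + m**2 (M(C, m) = m*m + (4 + 6) = m**2 + 10 = 10 + m**2)
u = 18*sqrt(6) (u = 3*(sqrt(5 + 1))**3 = 3*(sqrt(6))**3 = 3*(6*sqrt(6)) = 18*sqrt(6) ≈ 44.091)
u*(M(5, -28) - 60) = (18*sqrt(6))*((10 + (-28)**2) - 60) = (18*sqrt(6))*((10 + 784) - 60) = (18*sqrt(6))*(794 - 60) = (18*sqrt(6))*734 = 13212*sqrt(6)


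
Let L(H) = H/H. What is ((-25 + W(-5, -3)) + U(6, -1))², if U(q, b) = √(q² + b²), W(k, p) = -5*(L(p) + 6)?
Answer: (60 - √37)² ≈ 2907.1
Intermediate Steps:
L(H) = 1
W(k, p) = -35 (W(k, p) = -5*(1 + 6) = -5*7 = -35)
U(q, b) = √(b² + q²)
((-25 + W(-5, -3)) + U(6, -1))² = ((-25 - 35) + √((-1)² + 6²))² = (-60 + √(1 + 36))² = (-60 + √37)²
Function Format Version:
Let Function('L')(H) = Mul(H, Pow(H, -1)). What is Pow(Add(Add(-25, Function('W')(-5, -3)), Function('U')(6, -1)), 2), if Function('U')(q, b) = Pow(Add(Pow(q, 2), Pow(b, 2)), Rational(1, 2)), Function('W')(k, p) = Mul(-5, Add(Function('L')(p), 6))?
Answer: Pow(Add(60, Mul(-1, Pow(37, Rational(1, 2)))), 2) ≈ 2907.1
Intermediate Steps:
Function('L')(H) = 1
Function('W')(k, p) = -35 (Function('W')(k, p) = Mul(-5, Add(1, 6)) = Mul(-5, 7) = -35)
Function('U')(q, b) = Pow(Add(Pow(b, 2), Pow(q, 2)), Rational(1, 2))
Pow(Add(Add(-25, Function('W')(-5, -3)), Function('U')(6, -1)), 2) = Pow(Add(Add(-25, -35), Pow(Add(Pow(-1, 2), Pow(6, 2)), Rational(1, 2))), 2) = Pow(Add(-60, Pow(Add(1, 36), Rational(1, 2))), 2) = Pow(Add(-60, Pow(37, Rational(1, 2))), 2)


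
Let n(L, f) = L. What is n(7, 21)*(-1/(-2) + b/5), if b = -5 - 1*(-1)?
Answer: -21/10 ≈ -2.1000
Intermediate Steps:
b = -4 (b = -5 + 1 = -4)
n(7, 21)*(-1/(-2) + b/5) = 7*(-1/(-2) - 4/5) = 7*(-1*(-1/2) - 4*1/5) = 7*(1/2 - 4/5) = 7*(-3/10) = -21/10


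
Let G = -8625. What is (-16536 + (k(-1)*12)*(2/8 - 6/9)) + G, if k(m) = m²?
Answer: -25166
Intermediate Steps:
(-16536 + (k(-1)*12)*(2/8 - 6/9)) + G = (-16536 + ((-1)²*12)*(2/8 - 6/9)) - 8625 = (-16536 + (1*12)*(2*(⅛) - 6*⅑)) - 8625 = (-16536 + 12*(¼ - ⅔)) - 8625 = (-16536 + 12*(-5/12)) - 8625 = (-16536 - 5) - 8625 = -16541 - 8625 = -25166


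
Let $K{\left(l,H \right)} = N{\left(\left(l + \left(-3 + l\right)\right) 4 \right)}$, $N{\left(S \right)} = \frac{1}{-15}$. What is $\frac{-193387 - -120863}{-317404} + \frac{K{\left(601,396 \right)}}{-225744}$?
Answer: $\frac{61394546311}{268695182160} \approx 0.22849$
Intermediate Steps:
$N{\left(S \right)} = - \frac{1}{15}$
$K{\left(l,H \right)} = - \frac{1}{15}$
$\frac{-193387 - -120863}{-317404} + \frac{K{\left(601,396 \right)}}{-225744} = \frac{-193387 - -120863}{-317404} - \frac{1}{15 \left(-225744\right)} = \left(-193387 + 120863\right) \left(- \frac{1}{317404}\right) - - \frac{1}{3386160} = \left(-72524\right) \left(- \frac{1}{317404}\right) + \frac{1}{3386160} = \frac{18131}{79351} + \frac{1}{3386160} = \frac{61394546311}{268695182160}$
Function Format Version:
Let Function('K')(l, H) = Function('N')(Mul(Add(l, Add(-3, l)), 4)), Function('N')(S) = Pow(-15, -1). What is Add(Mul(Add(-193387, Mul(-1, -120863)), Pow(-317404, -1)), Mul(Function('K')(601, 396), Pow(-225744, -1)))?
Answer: Rational(61394546311, 268695182160) ≈ 0.22849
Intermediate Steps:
Function('N')(S) = Rational(-1, 15)
Function('K')(l, H) = Rational(-1, 15)
Add(Mul(Add(-193387, Mul(-1, -120863)), Pow(-317404, -1)), Mul(Function('K')(601, 396), Pow(-225744, -1))) = Add(Mul(Add(-193387, Mul(-1, -120863)), Pow(-317404, -1)), Mul(Rational(-1, 15), Pow(-225744, -1))) = Add(Mul(Add(-193387, 120863), Rational(-1, 317404)), Mul(Rational(-1, 15), Rational(-1, 225744))) = Add(Mul(-72524, Rational(-1, 317404)), Rational(1, 3386160)) = Add(Rational(18131, 79351), Rational(1, 3386160)) = Rational(61394546311, 268695182160)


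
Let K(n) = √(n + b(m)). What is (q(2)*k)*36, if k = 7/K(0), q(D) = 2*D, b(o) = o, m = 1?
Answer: 1008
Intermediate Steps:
K(n) = √(1 + n) (K(n) = √(n + 1) = √(1 + n))
k = 7 (k = 7/(√(1 + 0)) = 7/(√1) = 7/1 = 7*1 = 7)
(q(2)*k)*36 = ((2*2)*7)*36 = (4*7)*36 = 28*36 = 1008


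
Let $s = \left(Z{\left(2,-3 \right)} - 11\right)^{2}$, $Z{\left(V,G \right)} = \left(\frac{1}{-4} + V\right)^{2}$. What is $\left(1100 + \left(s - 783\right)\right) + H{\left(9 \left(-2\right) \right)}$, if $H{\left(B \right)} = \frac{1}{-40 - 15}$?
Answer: $\frac{5350199}{14080} \approx 379.99$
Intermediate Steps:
$Z{\left(V,G \right)} = \left(- \frac{1}{4} + V\right)^{2}$
$H{\left(B \right)} = - \frac{1}{55}$ ($H{\left(B \right)} = \frac{1}{-55} = - \frac{1}{55}$)
$s = \frac{16129}{256}$ ($s = \left(\frac{\left(-1 + 4 \cdot 2\right)^{2}}{16} - 11\right)^{2} = \left(\frac{\left(-1 + 8\right)^{2}}{16} - 11\right)^{2} = \left(\frac{7^{2}}{16} - 11\right)^{2} = \left(\frac{1}{16} \cdot 49 - 11\right)^{2} = \left(\frac{49}{16} - 11\right)^{2} = \left(- \frac{127}{16}\right)^{2} = \frac{16129}{256} \approx 63.004$)
$\left(1100 + \left(s - 783\right)\right) + H{\left(9 \left(-2\right) \right)} = \left(1100 + \left(\frac{16129}{256} - 783\right)\right) - \frac{1}{55} = \left(1100 - \frac{184319}{256}\right) - \frac{1}{55} = \frac{97281}{256} - \frac{1}{55} = \frac{5350199}{14080}$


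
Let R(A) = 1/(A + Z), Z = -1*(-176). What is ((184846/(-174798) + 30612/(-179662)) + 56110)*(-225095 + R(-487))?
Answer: -30838248666512324124718/2441704405959 ≈ -1.2630e+10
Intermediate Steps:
Z = 176
R(A) = 1/(176 + A) (R(A) = 1/(A + 176) = 1/(176 + A))
((184846/(-174798) + 30612/(-179662)) + 56110)*(-225095 + R(-487)) = ((184846/(-174798) + 30612/(-179662)) + 56110)*(-225095 + 1/(176 - 487)) = ((184846*(-1/174798) + 30612*(-1/179662)) + 56110)*(-225095 + 1/(-311)) = ((-92423/87399 - 15306/89831) + 56110)*(-225095 - 1/311) = (-9640179607/7851139569 + 56110)*(-70004546/311) = (440517801036983/7851139569)*(-70004546/311) = -30838248666512324124718/2441704405959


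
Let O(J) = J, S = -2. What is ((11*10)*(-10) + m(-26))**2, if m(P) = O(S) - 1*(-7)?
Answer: 1199025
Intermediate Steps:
m(P) = 5 (m(P) = -2 - 1*(-7) = -2 + 7 = 5)
((11*10)*(-10) + m(-26))**2 = ((11*10)*(-10) + 5)**2 = (110*(-10) + 5)**2 = (-1100 + 5)**2 = (-1095)**2 = 1199025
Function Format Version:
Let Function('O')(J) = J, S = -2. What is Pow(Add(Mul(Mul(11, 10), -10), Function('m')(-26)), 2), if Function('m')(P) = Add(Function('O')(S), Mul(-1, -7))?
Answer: 1199025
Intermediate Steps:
Function('m')(P) = 5 (Function('m')(P) = Add(-2, Mul(-1, -7)) = Add(-2, 7) = 5)
Pow(Add(Mul(Mul(11, 10), -10), Function('m')(-26)), 2) = Pow(Add(Mul(Mul(11, 10), -10), 5), 2) = Pow(Add(Mul(110, -10), 5), 2) = Pow(Add(-1100, 5), 2) = Pow(-1095, 2) = 1199025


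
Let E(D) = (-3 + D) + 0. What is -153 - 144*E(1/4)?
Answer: 243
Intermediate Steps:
E(D) = -3 + D
-153 - 144*E(1/4) = -153 - 144*(-3 + 1/4) = -153 - 144*(-3 + ¼) = -153 - 144*(-11/4) = -153 + 396 = 243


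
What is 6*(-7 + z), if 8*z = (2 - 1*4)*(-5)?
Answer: -69/2 ≈ -34.500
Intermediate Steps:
z = 5/4 (z = ((2 - 1*4)*(-5))/8 = ((2 - 4)*(-5))/8 = (-2*(-5))/8 = (⅛)*10 = 5/4 ≈ 1.2500)
6*(-7 + z) = 6*(-7 + 5/4) = 6*(-23/4) = -69/2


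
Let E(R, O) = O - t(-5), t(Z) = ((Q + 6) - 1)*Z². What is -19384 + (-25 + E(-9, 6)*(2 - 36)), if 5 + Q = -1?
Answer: -20463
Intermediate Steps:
Q = -6 (Q = -5 - 1 = -6)
t(Z) = -Z² (t(Z) = ((-6 + 6) - 1)*Z² = (0 - 1)*Z² = -Z²)
E(R, O) = 25 + O (E(R, O) = O - (-1)*(-5)² = O - (-1)*25 = O - 1*(-25) = O + 25 = 25 + O)
-19384 + (-25 + E(-9, 6)*(2 - 36)) = -19384 + (-25 + (25 + 6)*(2 - 36)) = -19384 + (-25 + 31*(-34)) = -19384 + (-25 - 1054) = -19384 - 1079 = -20463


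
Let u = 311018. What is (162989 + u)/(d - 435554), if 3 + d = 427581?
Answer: -474007/7976 ≈ -59.429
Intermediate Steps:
d = 427578 (d = -3 + 427581 = 427578)
(162989 + u)/(d - 435554) = (162989 + 311018)/(427578 - 435554) = 474007/(-7976) = 474007*(-1/7976) = -474007/7976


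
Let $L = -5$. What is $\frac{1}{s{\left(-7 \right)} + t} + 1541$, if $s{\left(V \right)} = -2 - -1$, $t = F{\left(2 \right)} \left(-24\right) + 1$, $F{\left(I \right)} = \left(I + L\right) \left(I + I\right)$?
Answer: $\frac{443809}{288} \approx 1541.0$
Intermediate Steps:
$F{\left(I \right)} = 2 I \left(-5 + I\right)$ ($F{\left(I \right)} = \left(I - 5\right) \left(I + I\right) = \left(-5 + I\right) 2 I = 2 I \left(-5 + I\right)$)
$t = 289$ ($t = 2 \cdot 2 \left(-5 + 2\right) \left(-24\right) + 1 = 2 \cdot 2 \left(-3\right) \left(-24\right) + 1 = \left(-12\right) \left(-24\right) + 1 = 288 + 1 = 289$)
$s{\left(V \right)} = -1$ ($s{\left(V \right)} = -2 + 1 = -1$)
$\frac{1}{s{\left(-7 \right)} + t} + 1541 = \frac{1}{-1 + 289} + 1541 = \frac{1}{288} + 1541 = \frac{443809}{288}$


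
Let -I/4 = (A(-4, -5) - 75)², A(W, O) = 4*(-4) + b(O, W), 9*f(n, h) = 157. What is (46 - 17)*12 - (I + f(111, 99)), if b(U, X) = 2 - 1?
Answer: 294575/9 ≈ 32731.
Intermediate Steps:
b(U, X) = 1
f(n, h) = 157/9 (f(n, h) = (⅑)*157 = 157/9)
A(W, O) = -15 (A(W, O) = 4*(-4) + 1 = -16 + 1 = -15)
I = -32400 (I = -4*(-15 - 75)² = -4*(-90)² = -4*8100 = -32400)
(46 - 17)*12 - (I + f(111, 99)) = (46 - 17)*12 - (-32400 + 157/9) = 29*12 - 1*(-291443/9) = 348 + 291443/9 = 294575/9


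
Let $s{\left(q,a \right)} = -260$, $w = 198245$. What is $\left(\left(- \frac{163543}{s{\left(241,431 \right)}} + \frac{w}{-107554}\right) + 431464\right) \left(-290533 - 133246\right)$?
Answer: $- \frac{2560263946386611639}{13982020} \approx -1.8311 \cdot 10^{11}$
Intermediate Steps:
$\left(\left(- \frac{163543}{s{\left(241,431 \right)}} + \frac{w}{-107554}\right) + 431464\right) \left(-290533 - 133246\right) = \left(\left(- \frac{163543}{-260} + \frac{198245}{-107554}\right) + 431464\right) \left(-290533 - 133246\right) = \left(\left(\left(-163543\right) \left(- \frac{1}{260}\right) + 198245 \left(- \frac{1}{107554}\right)\right) + 431464\right) \left(-423779\right) = \left(\left(\frac{163543}{260} - \frac{198245}{107554}\right) + 431464\right) \left(-423779\right) = \left(\frac{8769080061}{13982020} + 431464\right) \left(-423779\right) = \frac{6041507357341}{13982020} \left(-423779\right) = - \frac{2560263946386611639}{13982020}$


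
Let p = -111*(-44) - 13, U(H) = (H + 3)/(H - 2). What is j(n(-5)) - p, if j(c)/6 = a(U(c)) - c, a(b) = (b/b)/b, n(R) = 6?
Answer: -14713/3 ≈ -4904.3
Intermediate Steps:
U(H) = (3 + H)/(-2 + H)
p = 4871 (p = 4884 - 13 = 4871)
a(b) = 1/b
j(c) = -6*c + 6*(-2 + c)/(3 + c) (j(c) = 6*(1/((3 + c)/(-2 + c)) - c) = 6*((-2 + c)/(3 + c) - c) = 6*(-c + (-2 + c)/(3 + c)) = -6*c + 6*(-2 + c)/(3 + c))
j(n(-5)) - p = 6*(-2 + 6 - 1*6*(3 + 6))/(3 + 6) - 1*4871 = 6*(-2 + 6 - 1*6*9)/9 - 4871 = 6*(1/9)*(-2 + 6 - 54) - 4871 = 6*(1/9)*(-50) - 4871 = -100/3 - 4871 = -14713/3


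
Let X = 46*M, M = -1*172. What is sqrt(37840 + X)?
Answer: 2*sqrt(7482) ≈ 173.00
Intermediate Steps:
M = -172
X = -7912 (X = 46*(-172) = -7912)
sqrt(37840 + X) = sqrt(37840 - 7912) = sqrt(29928) = 2*sqrt(7482)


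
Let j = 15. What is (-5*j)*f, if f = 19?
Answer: -1425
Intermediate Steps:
(-5*j)*f = -5*15*19 = -75*19 = -1425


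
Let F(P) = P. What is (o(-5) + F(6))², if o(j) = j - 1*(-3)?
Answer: 16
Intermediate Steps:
o(j) = 3 + j (o(j) = j + 3 = 3 + j)
(o(-5) + F(6))² = ((3 - 5) + 6)² = (-2 + 6)² = 4² = 16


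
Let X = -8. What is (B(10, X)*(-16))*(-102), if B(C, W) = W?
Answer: -13056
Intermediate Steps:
(B(10, X)*(-16))*(-102) = -8*(-16)*(-102) = 128*(-102) = -13056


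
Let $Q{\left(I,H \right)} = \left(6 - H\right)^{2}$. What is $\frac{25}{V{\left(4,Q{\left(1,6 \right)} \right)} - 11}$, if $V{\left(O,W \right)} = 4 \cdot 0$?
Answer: $- \frac{25}{11} \approx -2.2727$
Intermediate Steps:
$V{\left(O,W \right)} = 0$
$\frac{25}{V{\left(4,Q{\left(1,6 \right)} \right)} - 11} = \frac{25}{0 - 11} = \frac{25}{-11} = 25 \left(- \frac{1}{11}\right) = - \frac{25}{11}$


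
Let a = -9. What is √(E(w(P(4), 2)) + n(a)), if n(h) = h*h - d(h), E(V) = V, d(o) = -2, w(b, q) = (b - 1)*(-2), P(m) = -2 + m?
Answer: 9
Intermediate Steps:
w(b, q) = 2 - 2*b (w(b, q) = (-1 + b)*(-2) = 2 - 2*b)
n(h) = 2 + h² (n(h) = h*h - 1*(-2) = h² + 2 = 2 + h²)
√(E(w(P(4), 2)) + n(a)) = √((2 - 2*(-2 + 4)) + (2 + (-9)²)) = √((2 - 2*2) + (2 + 81)) = √((2 - 4) + 83) = √(-2 + 83) = √81 = 9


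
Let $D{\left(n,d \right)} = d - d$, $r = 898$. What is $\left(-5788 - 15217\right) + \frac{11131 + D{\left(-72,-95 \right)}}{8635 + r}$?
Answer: $- \frac{200229534}{9533} \approx -21004.0$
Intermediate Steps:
$D{\left(n,d \right)} = 0$
$\left(-5788 - 15217\right) + \frac{11131 + D{\left(-72,-95 \right)}}{8635 + r} = \left(-5788 - 15217\right) + \frac{11131 + 0}{8635 + 898} = -21005 + \frac{11131}{9533} = - \frac{200229534}{9533}$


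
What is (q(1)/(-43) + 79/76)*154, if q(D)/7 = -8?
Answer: 589281/1634 ≈ 360.64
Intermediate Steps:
q(D) = -56 (q(D) = 7*(-8) = -56)
(q(1)/(-43) + 79/76)*154 = (-56/(-43) + 79/76)*154 = (-56*(-1/43) + 79*(1/76))*154 = (56/43 + 79/76)*154 = (7653/3268)*154 = 589281/1634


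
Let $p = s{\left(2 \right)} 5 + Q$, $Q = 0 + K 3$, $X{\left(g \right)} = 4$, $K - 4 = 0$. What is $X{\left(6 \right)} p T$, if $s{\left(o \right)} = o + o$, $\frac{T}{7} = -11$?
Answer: $-9856$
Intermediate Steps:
$K = 4$ ($K = 4 + 0 = 4$)
$T = -77$ ($T = 7 \left(-11\right) = -77$)
$s{\left(o \right)} = 2 o$
$Q = 12$ ($Q = 0 + 4 \cdot 3 = 0 + 12 = 12$)
$p = 32$ ($p = 2 \cdot 2 \cdot 5 + 12 = 4 \cdot 5 + 12 = 20 + 12 = 32$)
$X{\left(6 \right)} p T = 4 \cdot 32 \left(-77\right) = 128 \left(-77\right) = -9856$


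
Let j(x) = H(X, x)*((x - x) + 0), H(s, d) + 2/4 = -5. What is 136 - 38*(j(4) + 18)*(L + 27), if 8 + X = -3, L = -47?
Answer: 13816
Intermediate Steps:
X = -11 (X = -8 - 3 = -11)
H(s, d) = -11/2 (H(s, d) = -1/2 - 5 = -11/2)
j(x) = 0 (j(x) = -11*((x - x) + 0)/2 = -11*(0 + 0)/2 = -11/2*0 = 0)
136 - 38*(j(4) + 18)*(L + 27) = 136 - 38*(0 + 18)*(-47 + 27) = 136 - 684*(-20) = 136 - 38*(-360) = 136 + 13680 = 13816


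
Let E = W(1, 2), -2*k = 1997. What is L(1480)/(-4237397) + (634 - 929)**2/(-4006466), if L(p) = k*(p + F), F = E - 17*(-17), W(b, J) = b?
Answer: 6712048178845/16976987009002 ≈ 0.39536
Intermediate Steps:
k = -1997/2 (k = -1/2*1997 = -1997/2 ≈ -998.50)
E = 1
F = 290 (F = 1 - 17*(-17) = 1 + 289 = 290)
L(p) = -289565 - 1997*p/2 (L(p) = -1997*(p + 290)/2 = -1997*(290 + p)/2 = -289565 - 1997*p/2)
L(1480)/(-4237397) + (634 - 929)**2/(-4006466) = (-289565 - 1997/2*1480)/(-4237397) + (634 - 929)**2/(-4006466) = (-289565 - 1477780)*(-1/4237397) + (-295)**2*(-1/4006466) = -1767345*(-1/4237397) + 87025*(-1/4006466) = 1767345/4237397 - 87025/4006466 = 6712048178845/16976987009002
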